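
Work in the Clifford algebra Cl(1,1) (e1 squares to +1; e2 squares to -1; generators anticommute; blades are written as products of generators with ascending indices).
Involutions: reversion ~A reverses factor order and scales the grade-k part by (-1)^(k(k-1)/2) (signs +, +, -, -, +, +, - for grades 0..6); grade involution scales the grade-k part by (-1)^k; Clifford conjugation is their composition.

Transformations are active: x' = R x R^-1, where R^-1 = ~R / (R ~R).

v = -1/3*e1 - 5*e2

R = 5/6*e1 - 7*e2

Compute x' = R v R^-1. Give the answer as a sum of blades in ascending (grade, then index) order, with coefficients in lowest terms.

~R = 5/6*e1 - 7*e2, and R ~R = -1739/36, so R^-1 = ~R / (-1739/36).
R v = -635/18 - 13/2*e1 e2
Answer: 8089/5217*e1 - 9085/1739*e2


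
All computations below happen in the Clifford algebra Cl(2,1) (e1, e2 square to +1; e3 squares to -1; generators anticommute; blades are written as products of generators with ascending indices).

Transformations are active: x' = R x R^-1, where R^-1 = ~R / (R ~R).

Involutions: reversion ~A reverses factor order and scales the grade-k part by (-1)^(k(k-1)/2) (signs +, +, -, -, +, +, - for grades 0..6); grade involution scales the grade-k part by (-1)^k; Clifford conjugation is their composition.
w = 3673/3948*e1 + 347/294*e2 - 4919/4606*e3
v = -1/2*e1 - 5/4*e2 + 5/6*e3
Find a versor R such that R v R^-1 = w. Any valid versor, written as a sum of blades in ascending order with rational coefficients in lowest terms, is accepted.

Since q(v) = q(w) = 161/144, the sum R = v + w = 1699/3948*e1 - 41/588*e2 - 1621/6909*e3 does the job whenever invertible.
Answer: 1699/3948*e1 - 41/588*e2 - 1621/6909*e3


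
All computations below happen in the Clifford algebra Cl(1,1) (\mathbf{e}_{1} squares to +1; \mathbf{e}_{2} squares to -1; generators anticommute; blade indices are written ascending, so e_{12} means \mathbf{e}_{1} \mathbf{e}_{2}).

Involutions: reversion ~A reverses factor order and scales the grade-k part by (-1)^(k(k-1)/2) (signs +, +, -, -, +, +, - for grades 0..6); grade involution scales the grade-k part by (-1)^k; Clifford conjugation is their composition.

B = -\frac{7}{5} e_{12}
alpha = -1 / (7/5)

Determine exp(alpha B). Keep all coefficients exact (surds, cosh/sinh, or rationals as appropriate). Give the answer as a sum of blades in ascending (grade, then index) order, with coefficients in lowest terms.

B^2 = (-\frac{7}{5})^2*(e_{12})^2 = \frac{49}{25}*(+1) = \frac{49}{25} (a basis 2-blade squares to minus the product of its generators' squares).
B^2 = \frac{49}{25} — B^2 > 0, so the exponential closes hyperbolically: l = \frac{7}{5}, alpha*l = -1, so exp(alpha B) = cosh(-1) + (sinh(-1)/(\frac{7}{5}))*B = \cosh{\left(1 \right)} + (- \frac{5 \sinh{\left(1 \right)}}{7})*B.
Answer: \cosh{\left(1 \right)} + \sinh{\left(1 \right)} e_{12}


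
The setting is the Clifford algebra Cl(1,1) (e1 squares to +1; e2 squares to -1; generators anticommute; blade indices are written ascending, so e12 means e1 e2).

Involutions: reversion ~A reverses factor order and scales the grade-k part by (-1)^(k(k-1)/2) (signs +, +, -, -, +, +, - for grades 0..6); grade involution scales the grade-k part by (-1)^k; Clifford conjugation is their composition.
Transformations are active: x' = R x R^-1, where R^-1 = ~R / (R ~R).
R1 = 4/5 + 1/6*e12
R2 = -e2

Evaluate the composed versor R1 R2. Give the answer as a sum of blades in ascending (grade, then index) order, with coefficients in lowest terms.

Distribute over the terms of R2 (each basis-blade product reordered to ascending indices, repeated generators contracted through their squares):
R1 (-e2) = 1/6*e1 - 4/5*e2
Answer: 1/6*e1 - 4/5*e2


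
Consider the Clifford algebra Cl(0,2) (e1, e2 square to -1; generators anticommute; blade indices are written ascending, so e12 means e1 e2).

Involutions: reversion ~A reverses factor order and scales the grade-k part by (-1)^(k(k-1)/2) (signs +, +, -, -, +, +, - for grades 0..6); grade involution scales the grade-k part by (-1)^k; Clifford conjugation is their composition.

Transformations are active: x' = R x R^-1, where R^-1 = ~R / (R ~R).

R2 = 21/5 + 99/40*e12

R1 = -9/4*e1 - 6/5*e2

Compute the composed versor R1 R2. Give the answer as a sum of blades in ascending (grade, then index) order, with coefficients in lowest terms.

Distribute over the terms of R1 (each basis-blade product reordered to ascending indices, repeated generators contracted through their squares):
(-9/4*e1) R2 = -189/20*e1 + 891/160*e2
(-6/5*e2) R2 = -297/100*e1 - 126/25*e2
Summing the partial products and collecting blades:
Answer: -621/50*e1 + 423/800*e2


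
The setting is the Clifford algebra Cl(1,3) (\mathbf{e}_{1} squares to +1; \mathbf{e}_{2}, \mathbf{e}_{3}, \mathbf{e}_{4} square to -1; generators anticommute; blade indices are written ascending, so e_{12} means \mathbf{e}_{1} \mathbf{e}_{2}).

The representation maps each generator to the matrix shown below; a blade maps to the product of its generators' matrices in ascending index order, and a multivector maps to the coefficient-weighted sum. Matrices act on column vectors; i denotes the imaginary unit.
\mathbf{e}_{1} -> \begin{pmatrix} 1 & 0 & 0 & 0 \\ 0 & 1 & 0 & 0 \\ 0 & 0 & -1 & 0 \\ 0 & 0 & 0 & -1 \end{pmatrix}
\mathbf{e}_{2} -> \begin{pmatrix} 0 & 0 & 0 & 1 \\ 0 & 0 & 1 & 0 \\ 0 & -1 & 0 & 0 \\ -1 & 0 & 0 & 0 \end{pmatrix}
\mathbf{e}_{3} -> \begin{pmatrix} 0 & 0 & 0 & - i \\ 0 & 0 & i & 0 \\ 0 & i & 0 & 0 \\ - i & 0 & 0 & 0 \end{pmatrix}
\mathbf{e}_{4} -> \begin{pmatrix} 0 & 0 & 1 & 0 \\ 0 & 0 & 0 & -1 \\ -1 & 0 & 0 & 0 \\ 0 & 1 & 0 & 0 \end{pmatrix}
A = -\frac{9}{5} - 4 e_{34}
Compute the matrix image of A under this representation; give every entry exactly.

Bivector images (products of the table entries): rho(e_{34}) = rho(\mathbf{e}_{3})rho(\mathbf{e}_{4}) = \begin{pmatrix} 0 & - i & 0 & 0 \\ - i & 0 & 0 & 0 \\ 0 & 0 & 0 & - i \\ 0 & 0 & - i & 0 \end{pmatrix}.
M = (-\frac{9}{5})*1 + (-4)*rho(e_{34}), summed entrywise (1 is the identity matrix):
Answer: \begin{pmatrix} - \frac{9}{5} & 4 i & 0 & 0 \\ 4 i & - \frac{9}{5} & 0 & 0 \\ 0 & 0 & - \frac{9}{5} & 4 i \\ 0 & 0 & 4 i & - \frac{9}{5} \end{pmatrix}


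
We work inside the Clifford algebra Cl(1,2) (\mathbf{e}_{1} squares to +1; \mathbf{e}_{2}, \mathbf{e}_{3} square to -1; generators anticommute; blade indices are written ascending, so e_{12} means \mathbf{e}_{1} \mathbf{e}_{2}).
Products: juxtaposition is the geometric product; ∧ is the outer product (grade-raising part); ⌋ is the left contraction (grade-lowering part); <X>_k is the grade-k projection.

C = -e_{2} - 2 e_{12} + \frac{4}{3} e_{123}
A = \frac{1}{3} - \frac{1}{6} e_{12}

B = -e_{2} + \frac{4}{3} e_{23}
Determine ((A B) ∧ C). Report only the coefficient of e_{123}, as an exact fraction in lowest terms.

step 1: -\frac{1}{6} e_{1} - \frac{1}{3} e_{2} + \frac{2}{9} e_{13} + \frac{4}{9} e_{23}
step 2: \frac{1}{6} e_{12} + \frac{2}{9} e_{123}
Answer: \frac{2}{9}


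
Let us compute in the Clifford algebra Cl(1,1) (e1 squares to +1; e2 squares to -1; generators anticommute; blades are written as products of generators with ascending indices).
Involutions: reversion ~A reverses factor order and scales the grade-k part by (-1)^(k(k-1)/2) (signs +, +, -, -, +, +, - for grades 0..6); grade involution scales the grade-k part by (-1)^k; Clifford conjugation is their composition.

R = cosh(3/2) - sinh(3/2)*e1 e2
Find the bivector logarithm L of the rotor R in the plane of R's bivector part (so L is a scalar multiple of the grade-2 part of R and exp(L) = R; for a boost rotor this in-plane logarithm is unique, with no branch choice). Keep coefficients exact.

The scalar part of R is cosh(3/2), which fixes the rapidity magnitude through cosh (cosh is even, so it cannot fix the sign — the bivector part carries that); dividing the bivector part by sinh of the rapidity gives the plane, and L = rapidity * plane, where the joint sign ambiguity of (rapidity, plane) cancels in the product.
Concretely: cosh(rapidity) = cosh(3/2) gives rapidity = ±3/2, and since rapidity/sinh(rapidity) is even the sign is immaterial: L = (rapidity/sinh(rapidity)) * <R>_2 = (3/(2*sinh(3/2))) * <R>_2.
Answer: -3/2*e1 e2


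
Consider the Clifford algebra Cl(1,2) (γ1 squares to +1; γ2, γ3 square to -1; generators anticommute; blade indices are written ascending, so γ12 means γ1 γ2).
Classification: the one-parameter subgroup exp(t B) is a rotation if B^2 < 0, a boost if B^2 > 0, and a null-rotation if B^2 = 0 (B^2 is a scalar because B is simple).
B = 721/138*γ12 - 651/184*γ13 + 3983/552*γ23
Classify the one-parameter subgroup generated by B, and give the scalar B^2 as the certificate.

B^2 term by term: the squares give (721/138)^2*(γ12)^2 + (-651/184)^2*(γ13)^2 + (3983/552)^2*(γ23)^2 = 519841/19044*(+1) + 423801/33856*(+1) + 15864289/304704*(-1) = -49/4 (each basis 2-blade squares to minus the product of its generators' squares); cross terms between blades sharing an index anticommute and cancel. So B^2 = -49/4.
Answer: rotation, certificate B^2 = -49/4. The class reads off the invariant scalar -49/4 directly.


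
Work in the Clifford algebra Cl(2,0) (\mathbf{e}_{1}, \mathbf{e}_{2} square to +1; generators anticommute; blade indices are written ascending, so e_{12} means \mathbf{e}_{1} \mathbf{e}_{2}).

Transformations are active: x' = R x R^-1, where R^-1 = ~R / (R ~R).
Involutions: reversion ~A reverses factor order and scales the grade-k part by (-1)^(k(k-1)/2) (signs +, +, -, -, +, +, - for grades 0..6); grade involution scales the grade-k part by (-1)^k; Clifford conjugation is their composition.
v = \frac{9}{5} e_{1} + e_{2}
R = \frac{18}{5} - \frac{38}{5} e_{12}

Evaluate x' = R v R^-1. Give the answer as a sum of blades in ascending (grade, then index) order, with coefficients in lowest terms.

~R = \frac{18}{5} + \frac{38}{5} e_{12}, and R ~R = \frac{1768}{25}, so R^-1 = ~R / (\frac{1768}{25}).
R v = -\frac{28}{25} e_{1} + \frac{432}{25} e_{2}
Answer: -\frac{423}{221} e_{1} + \frac{839}{1105} e_{2}


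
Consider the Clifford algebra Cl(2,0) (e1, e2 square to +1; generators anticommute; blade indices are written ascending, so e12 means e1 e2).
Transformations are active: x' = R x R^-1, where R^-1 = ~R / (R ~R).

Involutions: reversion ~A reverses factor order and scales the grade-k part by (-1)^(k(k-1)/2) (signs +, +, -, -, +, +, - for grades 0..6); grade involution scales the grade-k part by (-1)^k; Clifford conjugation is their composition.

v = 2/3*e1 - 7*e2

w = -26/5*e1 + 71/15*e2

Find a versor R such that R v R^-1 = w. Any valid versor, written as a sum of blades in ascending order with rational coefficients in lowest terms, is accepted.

Since q(v) = q(w) = 445/9, the sum R = v + w = -68/15*e1 - 34/15*e2 does the job whenever invertible.
Answer: -68/15*e1 - 34/15*e2


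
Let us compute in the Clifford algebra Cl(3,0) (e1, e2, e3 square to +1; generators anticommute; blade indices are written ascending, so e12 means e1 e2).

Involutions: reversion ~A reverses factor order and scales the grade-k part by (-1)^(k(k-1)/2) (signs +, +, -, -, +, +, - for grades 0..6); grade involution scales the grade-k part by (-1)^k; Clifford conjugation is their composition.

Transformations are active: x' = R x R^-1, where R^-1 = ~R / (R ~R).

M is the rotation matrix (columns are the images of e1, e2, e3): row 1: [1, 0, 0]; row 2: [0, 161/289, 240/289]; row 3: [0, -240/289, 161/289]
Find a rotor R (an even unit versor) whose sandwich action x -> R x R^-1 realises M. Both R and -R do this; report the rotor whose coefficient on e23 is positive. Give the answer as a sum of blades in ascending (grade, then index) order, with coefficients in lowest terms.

Method: write R = a + b12*e12 + b13*e13 + b23*e23 with a^2 + b12^2 + b13^2 + b23^2 = 1 (so R^-1 = ~R). Expanding the columns R e_j ~R gives tr M = 4a^2 - 1 and, from the antisymmetric part, M21 - M12 = -4a*b12, M13 - M31 = 4a*b13, M32 - M23 = -4a*b23.
Here tr M = 611/289, so a^2 = (1 + tr M)/4 = 225/289 and a = ±15/17. Taking a = 15/17: M21 - M12 = 0, M13 - M31 = 0, M32 - M23 = -480/289, giving b12 = 0, b13 = 0, b23 = 8/17, i.e. R = 15/17 + 8/17*e23.
Its e23 coefficient is already positive.
Answer: 15/17 + 8/17*e23. Recall the cover is two-to-one: with M of trace 611/289, both preimages act alike, and the stated e23 sign chooses the sheet.


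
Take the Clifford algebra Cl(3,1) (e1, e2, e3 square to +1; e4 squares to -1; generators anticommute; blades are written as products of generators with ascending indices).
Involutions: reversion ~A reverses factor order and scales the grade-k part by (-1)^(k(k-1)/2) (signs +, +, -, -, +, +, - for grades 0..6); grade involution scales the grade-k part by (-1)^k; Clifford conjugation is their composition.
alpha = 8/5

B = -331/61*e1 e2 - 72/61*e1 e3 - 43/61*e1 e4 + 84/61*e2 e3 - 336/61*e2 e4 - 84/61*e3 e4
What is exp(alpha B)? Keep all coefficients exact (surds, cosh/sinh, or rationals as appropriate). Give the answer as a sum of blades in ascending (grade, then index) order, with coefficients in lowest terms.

B^2 term by term: the squares give (-331/61)^2*(e1 e2)^2 + (-72/61)^2*(e1 e3)^2 + (-43/61)^2*(e1 e4)^2 + (84/61)^2*(e2 e3)^2 + (-336/61)^2*(e2 e4)^2 + (-84/61)^2*(e3 e4)^2 = 109561/3721*(-1) + 5184/3721*(-1) + 1849/3721*(+1) + 7056/3721*(-1) + 112896/3721*(+1) + 7056/3721*(+1) = 0 (each basis 2-blade squares to minus the product of its generators' squares); cross terms between blades sharing an index anticommute and cancel; the commuting (index-disjoint) pairs give grade-4 terms 2*c*c'*(blade product), which cancel blade by blade — e1 e2 e3 e4: 55608/3721 - 48384/3721 - 7224/3721 = 0 — confirming B is simple. So B^2 = 0.
B^2 = 0, so the series truncates immediately: exp(alpha B) = 1 + alpha B (parabolic case).
Answer: 1 - 2648/305*e1 e2 - 576/305*e1 e3 - 344/305*e1 e4 + 672/305*e2 e3 - 2688/305*e2 e4 - 672/305*e3 e4


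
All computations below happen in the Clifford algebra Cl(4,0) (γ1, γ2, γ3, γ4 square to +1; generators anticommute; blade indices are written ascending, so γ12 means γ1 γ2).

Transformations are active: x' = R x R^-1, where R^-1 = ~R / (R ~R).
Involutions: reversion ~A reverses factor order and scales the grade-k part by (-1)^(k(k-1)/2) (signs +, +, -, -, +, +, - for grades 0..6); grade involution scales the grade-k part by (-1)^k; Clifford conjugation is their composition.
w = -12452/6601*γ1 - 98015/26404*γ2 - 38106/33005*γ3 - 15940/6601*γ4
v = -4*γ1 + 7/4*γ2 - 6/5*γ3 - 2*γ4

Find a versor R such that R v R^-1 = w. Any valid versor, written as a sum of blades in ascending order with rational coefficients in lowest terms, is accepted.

Here q(v) = q(w) = 9801/400; the classical choice R = v + w = -38856/6601*γ1 - 12952/6601*γ2 - 77712/33005*γ3 - 29142/6601*γ4 then realises v -> w under the sandwich.
Answer: -38856/6601*γ1 - 12952/6601*γ2 - 77712/33005*γ3 - 29142/6601*γ4


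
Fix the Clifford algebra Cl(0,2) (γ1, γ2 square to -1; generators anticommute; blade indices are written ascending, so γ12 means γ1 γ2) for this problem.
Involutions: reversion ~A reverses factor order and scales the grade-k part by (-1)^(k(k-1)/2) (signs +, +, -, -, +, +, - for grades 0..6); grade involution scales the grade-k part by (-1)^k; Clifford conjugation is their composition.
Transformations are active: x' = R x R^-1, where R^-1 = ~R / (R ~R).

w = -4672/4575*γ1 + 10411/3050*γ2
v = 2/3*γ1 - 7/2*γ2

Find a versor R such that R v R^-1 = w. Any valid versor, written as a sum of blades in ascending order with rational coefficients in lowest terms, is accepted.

Since q(v) = q(w) = -457/36, the sum R = v + w = -1622/4575*γ1 - 132/1525*γ2 does the job whenever invertible.
Answer: -1622/4575*γ1 - 132/1525*γ2


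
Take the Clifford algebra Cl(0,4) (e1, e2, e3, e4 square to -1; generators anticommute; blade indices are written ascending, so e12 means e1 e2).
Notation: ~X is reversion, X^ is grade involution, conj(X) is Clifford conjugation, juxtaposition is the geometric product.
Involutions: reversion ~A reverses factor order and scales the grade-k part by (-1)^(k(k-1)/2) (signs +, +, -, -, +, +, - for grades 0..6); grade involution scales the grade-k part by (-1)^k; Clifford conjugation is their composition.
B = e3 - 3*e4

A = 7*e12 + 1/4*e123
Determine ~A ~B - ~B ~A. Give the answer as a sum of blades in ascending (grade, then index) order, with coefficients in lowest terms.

first term: 1/4*e12 - 7*e123 + 21*e124 + 3/4*e1234
second term: 1/4*e12 - 7*e123 + 21*e124 - 3/4*e1234
Answer: 3/2*e1234


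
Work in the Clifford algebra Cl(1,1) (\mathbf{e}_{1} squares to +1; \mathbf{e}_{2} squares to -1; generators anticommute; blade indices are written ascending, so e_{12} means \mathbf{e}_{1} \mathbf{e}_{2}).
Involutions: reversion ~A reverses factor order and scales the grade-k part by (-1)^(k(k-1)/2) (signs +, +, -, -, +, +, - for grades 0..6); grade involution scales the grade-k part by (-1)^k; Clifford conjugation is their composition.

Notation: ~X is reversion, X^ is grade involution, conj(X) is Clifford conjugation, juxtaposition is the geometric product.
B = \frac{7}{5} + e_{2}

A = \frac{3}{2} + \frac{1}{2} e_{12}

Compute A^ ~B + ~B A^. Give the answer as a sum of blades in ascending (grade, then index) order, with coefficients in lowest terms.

first term: \frac{21}{10} - \frac{1}{2} e_{1} + \frac{3}{2} e_{2} + \frac{7}{10} e_{12}
second term: \frac{21}{10} + \frac{1}{2} e_{1} + \frac{3}{2} e_{2} + \frac{7}{10} e_{12}
Answer: \frac{21}{5} + 3 e_{2} + \frac{7}{5} e_{12}


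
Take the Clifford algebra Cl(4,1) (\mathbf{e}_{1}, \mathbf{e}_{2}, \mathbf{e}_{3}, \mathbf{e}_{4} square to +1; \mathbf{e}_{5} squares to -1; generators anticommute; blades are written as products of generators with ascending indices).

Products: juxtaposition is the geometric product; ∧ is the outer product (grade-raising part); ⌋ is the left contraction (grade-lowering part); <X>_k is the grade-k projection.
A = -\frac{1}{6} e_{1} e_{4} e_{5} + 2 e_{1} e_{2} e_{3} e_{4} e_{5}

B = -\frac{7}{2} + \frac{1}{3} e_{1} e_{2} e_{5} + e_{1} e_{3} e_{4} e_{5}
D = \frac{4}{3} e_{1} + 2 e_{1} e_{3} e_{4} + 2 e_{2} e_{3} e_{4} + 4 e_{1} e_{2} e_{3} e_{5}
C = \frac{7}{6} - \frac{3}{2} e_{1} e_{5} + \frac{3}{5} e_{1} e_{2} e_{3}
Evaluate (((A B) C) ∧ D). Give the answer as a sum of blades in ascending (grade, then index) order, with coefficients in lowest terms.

step 1: 2 e_{2} - \frac{1}{6} e_{3} + \frac{1}{18} e_{2} e_{4} + \frac{2}{3} e_{3} e_{4} + \frac{7}{12} e_{1} e_{4} e_{5} - 7 e_{1} e_{2} e_{3} e_{4} e_{5}
step 2: \frac{7}{3} e_{2} - \frac{7}{36} e_{3} + \frac{7}{8} e_{4} - \frac{1}{10} e_{1} e_{2} - \frac{6}{5} e_{1} e_{3} + \frac{7}{108} e_{2} e_{4} + \frac{7}{9} e_{3} e_{4} + \frac{21}{5} e_{4} e_{5} - \frac{2}{5} e_{1} e_{2} e_{4} + 3 e_{1} e_{2} e_{5} + \frac{1}{30} e_{1} e_{3} e_{4} - \frac{1}{4} e_{1} e_{3} e_{5} + \frac{49}{72} e_{1} e_{4} e_{5} - \frac{21}{2} e_{2} e_{3} e_{4} - \frac{1}{12} e_{1} e_{2} e_{4} e_{5} - e_{1} e_{3} e_{4} e_{5} + \frac{7}{20} e_{2} e_{3} e_{4} e_{5} - \frac{49}{6} e_{1} e_{2} e_{3} e_{4} e_{5}
step 3: -\frac{28}{9} e_{1} e_{2} + \frac{7}{27} e_{1} e_{3} - \frac{7}{6} e_{1} e_{4} + \frac{7}{81} e_{1} e_{2} e_{4} + \frac{28}{27} e_{1} e_{3} e_{4} + \frac{28}{5} e_{1} e_{4} e_{5} + \frac{28}{3} e_{1} e_{2} e_{3} e_{4} - \frac{91}{30} e_{1} e_{2} e_{3} e_{4} e_{5}
Answer: -\frac{28}{9} e_{1} e_{2} + \frac{7}{27} e_{1} e_{3} - \frac{7}{6} e_{1} e_{4} + \frac{7}{81} e_{1} e_{2} e_{4} + \frac{28}{27} e_{1} e_{3} e_{4} + \frac{28}{5} e_{1} e_{4} e_{5} + \frac{28}{3} e_{1} e_{2} e_{3} e_{4} - \frac{91}{30} e_{1} e_{2} e_{3} e_{4} e_{5}


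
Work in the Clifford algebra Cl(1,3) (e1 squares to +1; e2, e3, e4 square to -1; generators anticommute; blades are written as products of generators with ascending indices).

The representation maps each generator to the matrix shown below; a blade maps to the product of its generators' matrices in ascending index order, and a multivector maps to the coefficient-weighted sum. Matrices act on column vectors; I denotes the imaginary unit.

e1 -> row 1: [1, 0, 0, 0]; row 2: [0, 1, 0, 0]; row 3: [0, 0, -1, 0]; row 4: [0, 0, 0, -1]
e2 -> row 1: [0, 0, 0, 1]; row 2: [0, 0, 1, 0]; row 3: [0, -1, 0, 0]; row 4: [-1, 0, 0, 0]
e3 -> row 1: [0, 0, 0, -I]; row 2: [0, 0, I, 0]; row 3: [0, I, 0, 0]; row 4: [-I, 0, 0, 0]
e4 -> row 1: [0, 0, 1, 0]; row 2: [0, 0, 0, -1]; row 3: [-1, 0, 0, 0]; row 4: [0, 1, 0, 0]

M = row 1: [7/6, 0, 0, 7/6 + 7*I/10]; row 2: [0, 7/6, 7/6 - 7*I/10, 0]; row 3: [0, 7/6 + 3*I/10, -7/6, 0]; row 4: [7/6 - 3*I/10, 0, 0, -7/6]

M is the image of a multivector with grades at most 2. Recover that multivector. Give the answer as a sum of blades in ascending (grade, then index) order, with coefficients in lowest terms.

Method: the blade images are trace-orthogonal — tr(rho(e_A) rho(e_B)^-1) = 4 if A = B and 0 otherwise — and rho(e_A)^-1 = (e_A)^2 * rho(e_A) with (e_A)^2 = +1 or -1, so the coefficient of e_A in the preimage is (e_A)^2 * tr(M rho(e_A))/4.
Nonzero projections over blades of grade <= 2: e1: (e1)^2 = +1, tr(M rho(e1)) = 14/3, coefficient 7/6; e3: (e3)^2 = -1, tr(M rho(e3)) = 4/5, coefficient -1/5; e1 e2: (e1 e2)^2 = +1, tr(M rho(e1 e2)) = 14/3, coefficient 7/6; e1 e3: (e1 e3)^2 = +1, tr(M rho(e1 e3)) = -2, coefficient -1/2. Every other blade of grade <= 2 projects to 0.
Answer: 7/6*e1 - 1/5*e3 + 7/6*e1 e2 - 1/2*e1 e3


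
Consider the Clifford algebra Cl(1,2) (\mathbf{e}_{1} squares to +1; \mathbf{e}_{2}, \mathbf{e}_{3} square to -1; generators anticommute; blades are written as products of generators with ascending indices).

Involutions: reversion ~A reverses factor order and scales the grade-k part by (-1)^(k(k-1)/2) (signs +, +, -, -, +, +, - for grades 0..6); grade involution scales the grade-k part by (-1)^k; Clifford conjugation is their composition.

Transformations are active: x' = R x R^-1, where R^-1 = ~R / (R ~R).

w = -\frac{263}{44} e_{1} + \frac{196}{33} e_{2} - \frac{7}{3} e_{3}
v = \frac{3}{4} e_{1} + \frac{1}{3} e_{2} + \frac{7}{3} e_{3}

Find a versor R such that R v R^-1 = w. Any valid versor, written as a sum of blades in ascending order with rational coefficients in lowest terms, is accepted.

A norm check does it: q(v) = q(w) = -\frac{719}{144}, hence R = v + w = -\frac{115}{22} e_{1} + \frac{69}{11} e_{2} realises the map — parallel part kept, (v - w)/2 negated, v carried to w.
Answer: -\frac{115}{22} e_{1} + \frac{69}{11} e_{2}


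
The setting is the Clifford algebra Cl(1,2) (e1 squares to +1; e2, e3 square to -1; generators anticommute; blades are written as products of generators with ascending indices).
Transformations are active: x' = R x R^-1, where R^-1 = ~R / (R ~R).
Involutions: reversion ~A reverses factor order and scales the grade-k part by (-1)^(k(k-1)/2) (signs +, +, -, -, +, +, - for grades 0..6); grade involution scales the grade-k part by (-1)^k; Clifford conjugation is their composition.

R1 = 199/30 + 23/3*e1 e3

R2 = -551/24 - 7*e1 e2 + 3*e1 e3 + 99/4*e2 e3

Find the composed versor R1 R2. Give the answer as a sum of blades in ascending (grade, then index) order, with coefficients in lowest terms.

Distribute over the terms of R1 (each basis-blade product reordered to ascending indices, repeated generators contracted through their squares):
(199/30) R2 = -109649/720 - 1393/30*e1 e2 + 199/10*e1 e3 + 6567/40*e2 e3
(23/3*e1 e3) R2 = 23 + 759/4*e1 e2 - 12673/72*e1 e3 - 161/3*e2 e3
Summing the partial products and collecting blades:
Answer: -93089/720 + 8599/60*e1 e2 - 56201/360*e1 e3 + 13261/120*e2 e3


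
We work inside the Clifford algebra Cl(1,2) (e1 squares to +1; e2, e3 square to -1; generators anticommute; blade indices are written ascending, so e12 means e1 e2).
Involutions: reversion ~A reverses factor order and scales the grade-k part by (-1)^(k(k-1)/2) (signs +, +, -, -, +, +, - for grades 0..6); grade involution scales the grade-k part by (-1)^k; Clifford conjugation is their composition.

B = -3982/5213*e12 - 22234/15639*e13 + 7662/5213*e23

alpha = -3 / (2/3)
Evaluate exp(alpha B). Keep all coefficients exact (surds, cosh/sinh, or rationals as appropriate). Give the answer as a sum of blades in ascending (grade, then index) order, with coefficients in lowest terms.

B^2 term by term: the squares give (-3982/5213)^2*(e12)^2 + (-22234/15639)^2*(e13)^2 + (7662/5213)^2*(e23)^2 = 15856324/27175369*(+1) + 494350756/244578321*(+1) + 58706244/27175369*(-1) = 4/9 (each basis 2-blade squares to minus the product of its generators' squares); cross terms between blades sharing an index anticommute and cancel. So B^2 = 4/9.
B^2 = 4/9 — B^2 > 0, so the exponential closes hyperbolically: l = 2/3, alpha*l = -3, so exp(alpha B) = cosh(-3) + (sinh(-3)/(2/3))*B = cosh(3) + (-3*sinh(3)/2)*B.
Answer: cosh(3) + 5973*sinh(3)/5213*e12 + 11117*sinh(3)/5213*e13 - 11493*sinh(3)/5213*e23


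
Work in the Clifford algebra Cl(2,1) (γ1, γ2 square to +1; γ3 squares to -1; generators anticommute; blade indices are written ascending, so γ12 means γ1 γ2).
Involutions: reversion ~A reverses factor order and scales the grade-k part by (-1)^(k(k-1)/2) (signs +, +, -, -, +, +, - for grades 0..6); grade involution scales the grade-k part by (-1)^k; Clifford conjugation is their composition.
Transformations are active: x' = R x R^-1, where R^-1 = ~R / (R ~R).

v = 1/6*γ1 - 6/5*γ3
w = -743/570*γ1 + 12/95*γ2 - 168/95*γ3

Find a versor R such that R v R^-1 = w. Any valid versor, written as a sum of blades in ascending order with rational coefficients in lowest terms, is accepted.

Sketch: the shared square -1271/900 makes R = v + w = -108/95*γ1 + 12/95*γ2 - 282/95*γ3 the natural versor; its sandwich fixes that direction, negates (v - w)/2, and sends v to w.
Answer: -108/95*γ1 + 12/95*γ2 - 282/95*γ3


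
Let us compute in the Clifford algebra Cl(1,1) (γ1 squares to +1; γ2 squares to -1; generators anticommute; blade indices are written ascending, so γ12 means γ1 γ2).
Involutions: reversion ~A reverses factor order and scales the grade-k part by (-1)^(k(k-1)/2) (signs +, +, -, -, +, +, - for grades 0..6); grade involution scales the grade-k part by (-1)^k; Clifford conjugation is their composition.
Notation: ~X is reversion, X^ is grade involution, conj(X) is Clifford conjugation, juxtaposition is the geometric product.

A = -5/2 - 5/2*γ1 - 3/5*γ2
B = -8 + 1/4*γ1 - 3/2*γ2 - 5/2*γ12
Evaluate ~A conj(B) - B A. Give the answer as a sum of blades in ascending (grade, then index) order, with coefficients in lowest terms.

first term: 861/40 + 153/8*γ1 - 26/5*γ2 - 203/20*γ12
second term: 739/40 + 143/8*γ1 + 23/10*γ2 + 47/20*γ12
Answer: 61/20 + 5/4*γ1 - 15/2*γ2 - 25/2*γ12


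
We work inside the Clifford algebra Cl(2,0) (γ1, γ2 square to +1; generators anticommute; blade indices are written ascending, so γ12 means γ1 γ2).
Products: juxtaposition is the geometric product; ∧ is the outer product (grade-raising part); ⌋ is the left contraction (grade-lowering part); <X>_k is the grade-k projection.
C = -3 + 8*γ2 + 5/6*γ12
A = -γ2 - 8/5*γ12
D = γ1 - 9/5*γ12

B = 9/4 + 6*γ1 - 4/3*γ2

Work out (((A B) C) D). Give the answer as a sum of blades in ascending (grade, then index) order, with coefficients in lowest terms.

step 1: 4/3 + 32/15*γ1 + 147/20*γ2 + 12/5*γ12
step 2: 264/5 + 267/40*γ1 - 1729/180*γ2 + 494/45*γ12
step 3: 5287/200 + 3551/100*γ1 - 41387/1800*γ2 - 76891/900*γ12
Answer: 5287/200 + 3551/100*γ1 - 41387/1800*γ2 - 76891/900*γ12


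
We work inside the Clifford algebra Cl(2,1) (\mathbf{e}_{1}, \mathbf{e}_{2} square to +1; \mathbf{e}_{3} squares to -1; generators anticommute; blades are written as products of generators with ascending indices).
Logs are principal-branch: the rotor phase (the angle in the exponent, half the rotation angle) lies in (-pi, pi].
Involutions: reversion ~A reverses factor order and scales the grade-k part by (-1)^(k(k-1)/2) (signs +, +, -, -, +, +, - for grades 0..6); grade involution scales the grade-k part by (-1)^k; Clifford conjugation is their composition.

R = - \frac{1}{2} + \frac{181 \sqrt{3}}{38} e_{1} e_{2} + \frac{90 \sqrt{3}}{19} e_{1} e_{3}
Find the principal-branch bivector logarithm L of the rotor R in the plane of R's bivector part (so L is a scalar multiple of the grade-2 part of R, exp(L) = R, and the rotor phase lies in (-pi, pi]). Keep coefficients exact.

The scalar part of R is - \frac{1}{2}, so the principal-branch rotor phase is pinned; divide the bivector part by its sine to get the unit plane — L is the phase times that plane.
Concretely: cos(phase) = - \frac{1}{2} gives phase = ±\frac{2 \pi}{3}, and since phase/sin(phase) is even the sign is immaterial: L = (phase/sin(phase)) * <R>_2 = (\frac{4 \sqrt{3} \pi}{9}) * <R>_2.
Answer: \frac{362 \pi}{57} e_{1} e_{2} + \frac{120 \pi}{19} e_{1} e_{3}


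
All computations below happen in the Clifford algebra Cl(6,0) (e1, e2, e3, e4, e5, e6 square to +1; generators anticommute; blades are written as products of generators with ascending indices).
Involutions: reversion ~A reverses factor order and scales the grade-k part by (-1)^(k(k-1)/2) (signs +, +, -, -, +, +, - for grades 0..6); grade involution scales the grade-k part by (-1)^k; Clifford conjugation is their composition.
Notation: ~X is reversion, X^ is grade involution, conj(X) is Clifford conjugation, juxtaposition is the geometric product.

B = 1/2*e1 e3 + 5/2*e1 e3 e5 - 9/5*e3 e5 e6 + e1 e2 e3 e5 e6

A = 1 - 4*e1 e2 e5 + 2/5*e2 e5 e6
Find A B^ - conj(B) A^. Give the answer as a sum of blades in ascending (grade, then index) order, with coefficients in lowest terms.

first term: 1/10*e1 e3 - 268/25*e2 e3 + 4*e3 e6 - 5/2*e1 e3 e5 + 2*e2 e3 e5 + 9/5*e3 e5 e6 + 31/5*e1 e2 e3 e6 - 6/5*e1 e2 e3 e5 e6
second term: -1/10*e1 e3 + 268/25*e2 e3 - 4*e3 e6 + 5/2*e1 e3 e5 - 2*e2 e3 e5 - 9/5*e3 e5 e6 + 31/5*e1 e2 e3 e6 - 6/5*e1 e2 e3 e5 e6
Answer: 1/5*e1 e3 - 536/25*e2 e3 + 8*e3 e6 - 5*e1 e3 e5 + 4*e2 e3 e5 + 18/5*e3 e5 e6


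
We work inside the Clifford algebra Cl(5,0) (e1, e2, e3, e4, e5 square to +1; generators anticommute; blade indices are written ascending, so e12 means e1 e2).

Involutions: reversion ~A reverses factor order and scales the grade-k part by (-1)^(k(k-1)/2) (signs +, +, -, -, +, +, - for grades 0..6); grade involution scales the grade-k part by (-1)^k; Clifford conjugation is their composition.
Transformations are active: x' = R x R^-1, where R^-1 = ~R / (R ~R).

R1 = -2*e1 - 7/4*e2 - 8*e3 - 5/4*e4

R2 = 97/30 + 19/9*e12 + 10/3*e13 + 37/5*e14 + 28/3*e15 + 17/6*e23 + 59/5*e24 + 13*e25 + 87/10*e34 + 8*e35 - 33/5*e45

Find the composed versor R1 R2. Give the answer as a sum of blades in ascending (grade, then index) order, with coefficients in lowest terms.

Distribute over the terms of R1 (each basis-blade product reordered to ascending indices, repeated generators contracted through their squares):
(-2*e1) R2 = -97/15*e1 - 38/9*e2 - 20/3*e3 - 74/5*e4 - 56/3*e5 - 17/3*e123 - 118/5*e124 - 26*e125 - 87/5*e134 - 16*e135 + 66/5*e145
(-7/4*e2) R2 = 133/36*e1 - 679/120*e2 - 119/24*e3 - 413/20*e4 - 91/4*e5 + 35/6*e123 + 259/20*e124 + 49/3*e125 - 609/40*e234 - 14*e235 + 231/20*e245
(-8*e3) R2 = 80/3*e1 + 68/3*e2 - 388/15*e3 - 348/5*e4 - 64*e5 - 152/9*e123 + 296/5*e134 + 224/3*e135 + 472/5*e234 + 104*e235 + 264/5*e345
(-5/4*e4) R2 = 37/4*e1 + 59/4*e2 + 87/8*e3 - 97/24*e4 + 33/4*e5 - 95/36*e124 - 25/6*e134 + 35/3*e145 - 85/24*e234 + 65/4*e245 + 10*e345
Summing the partial products and collecting blades:
Answer: 2983/90*e1 + 9913/360*e2 - 1597/60*e3 - 13091/120*e4 - 583/6*e5 - 301/18*e123 - 598/45*e124 - 29/3*e125 + 1129/30*e134 + 176/3*e135 + 373/15*e145 + 2269/30*e234 + 90*e235 + 139/5*e245 + 314/5*e345


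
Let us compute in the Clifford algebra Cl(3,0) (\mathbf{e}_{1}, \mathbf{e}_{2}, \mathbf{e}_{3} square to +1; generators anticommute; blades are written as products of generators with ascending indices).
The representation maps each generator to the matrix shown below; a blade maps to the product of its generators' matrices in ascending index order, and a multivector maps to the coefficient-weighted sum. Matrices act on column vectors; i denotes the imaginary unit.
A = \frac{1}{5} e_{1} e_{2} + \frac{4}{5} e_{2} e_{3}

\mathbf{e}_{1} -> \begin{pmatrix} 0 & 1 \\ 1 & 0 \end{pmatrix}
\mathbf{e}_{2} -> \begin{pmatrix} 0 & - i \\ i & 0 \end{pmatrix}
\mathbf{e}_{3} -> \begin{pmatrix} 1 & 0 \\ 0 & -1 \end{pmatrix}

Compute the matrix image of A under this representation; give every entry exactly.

Bivector images (products of the table entries): rho(e_{1} e_{2}) = rho(\mathbf{e}_{1})rho(\mathbf{e}_{2}) = \begin{pmatrix} i & 0 \\ 0 & - i \end{pmatrix}; rho(e_{2} e_{3}) = rho(\mathbf{e}_{2})rho(\mathbf{e}_{3}) = \begin{pmatrix} 0 & i \\ i & 0 \end{pmatrix}.
M = (\frac{1}{5})*rho(e_{1} e_{2}) + (\frac{4}{5})*rho(e_{2} e_{3}), summed entrywise:
Answer: \begin{pmatrix} \frac{i}{5} & \frac{4 i}{5} \\ \frac{4 i}{5} & - \frac{i}{5} \end{pmatrix}


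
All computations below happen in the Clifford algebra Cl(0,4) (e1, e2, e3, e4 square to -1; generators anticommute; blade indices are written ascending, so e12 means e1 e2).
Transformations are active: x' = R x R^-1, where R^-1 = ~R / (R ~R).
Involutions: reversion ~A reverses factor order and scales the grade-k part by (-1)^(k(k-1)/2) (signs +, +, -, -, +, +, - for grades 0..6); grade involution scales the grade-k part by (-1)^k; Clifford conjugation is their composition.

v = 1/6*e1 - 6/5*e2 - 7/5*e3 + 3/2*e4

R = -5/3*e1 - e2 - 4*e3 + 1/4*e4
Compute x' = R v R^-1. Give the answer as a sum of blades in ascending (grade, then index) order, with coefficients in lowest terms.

~R = -5/3*e1 - e2 - 4*e3 + 1/4*e4, and R ~R = -2857/144, so R^-1 = ~R / (-2857/144).
R v = -2483/360 + 13/6*e12 + 3*e13 - 61/24*e14 - 17/5*e23 - 6/5*e24 - 113/20*e34
Answer: -22721/17142*e1 + 1442/2857*e2 - 19729/14285*e3 - 37889/28570*e4


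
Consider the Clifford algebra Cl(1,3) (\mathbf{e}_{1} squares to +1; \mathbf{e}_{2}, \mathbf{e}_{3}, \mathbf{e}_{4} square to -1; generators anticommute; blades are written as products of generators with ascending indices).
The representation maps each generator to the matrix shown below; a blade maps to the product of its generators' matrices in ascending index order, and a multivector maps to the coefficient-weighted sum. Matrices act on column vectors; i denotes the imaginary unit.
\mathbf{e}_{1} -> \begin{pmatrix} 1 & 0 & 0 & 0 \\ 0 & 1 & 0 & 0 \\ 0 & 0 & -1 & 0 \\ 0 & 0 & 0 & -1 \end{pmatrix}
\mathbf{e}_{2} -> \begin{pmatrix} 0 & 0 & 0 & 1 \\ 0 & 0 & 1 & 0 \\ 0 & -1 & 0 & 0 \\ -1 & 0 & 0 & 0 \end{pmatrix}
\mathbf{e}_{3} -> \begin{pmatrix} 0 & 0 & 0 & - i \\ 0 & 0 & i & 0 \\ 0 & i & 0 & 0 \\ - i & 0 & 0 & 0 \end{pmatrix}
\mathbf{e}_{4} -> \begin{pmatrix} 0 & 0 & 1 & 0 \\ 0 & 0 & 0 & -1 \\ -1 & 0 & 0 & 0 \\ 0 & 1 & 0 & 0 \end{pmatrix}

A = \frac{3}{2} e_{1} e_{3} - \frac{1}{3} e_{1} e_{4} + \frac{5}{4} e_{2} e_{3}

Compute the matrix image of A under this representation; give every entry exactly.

Bivector images (products of the table entries): rho(e_{1} e_{3}) = rho(\mathbf{e}_{1})rho(\mathbf{e}_{3}) = \begin{pmatrix} 0 & 0 & 0 & - i \\ 0 & 0 & i & 0 \\ 0 & - i & 0 & 0 \\ i & 0 & 0 & 0 \end{pmatrix}; rho(e_{1} e_{4}) = rho(\mathbf{e}_{1})rho(\mathbf{e}_{4}) = \begin{pmatrix} 0 & 0 & 1 & 0 \\ 0 & 0 & 0 & -1 \\ 1 & 0 & 0 & 0 \\ 0 & -1 & 0 & 0 \end{pmatrix}; rho(e_{2} e_{3}) = rho(\mathbf{e}_{2})rho(\mathbf{e}_{3}) = \begin{pmatrix} - i & 0 & 0 & 0 \\ 0 & i & 0 & 0 \\ 0 & 0 & - i & 0 \\ 0 & 0 & 0 & i \end{pmatrix}.
M = (\frac{3}{2})*rho(e_{1} e_{3}) + (-\frac{1}{3})*rho(e_{1} e_{4}) + (\frac{5}{4})*rho(e_{2} e_{3}), summed entrywise:
Answer: \begin{pmatrix} - \frac{5 i}{4} & 0 & - \frac{1}{3} & - \frac{3 i}{2} \\ 0 & \frac{5 i}{4} & \frac{3 i}{2} & \frac{1}{3} \\ - \frac{1}{3} & - \frac{3 i}{2} & - \frac{5 i}{4} & 0 \\ \frac{3 i}{2} & \frac{1}{3} & 0 & \frac{5 i}{4} \end{pmatrix}


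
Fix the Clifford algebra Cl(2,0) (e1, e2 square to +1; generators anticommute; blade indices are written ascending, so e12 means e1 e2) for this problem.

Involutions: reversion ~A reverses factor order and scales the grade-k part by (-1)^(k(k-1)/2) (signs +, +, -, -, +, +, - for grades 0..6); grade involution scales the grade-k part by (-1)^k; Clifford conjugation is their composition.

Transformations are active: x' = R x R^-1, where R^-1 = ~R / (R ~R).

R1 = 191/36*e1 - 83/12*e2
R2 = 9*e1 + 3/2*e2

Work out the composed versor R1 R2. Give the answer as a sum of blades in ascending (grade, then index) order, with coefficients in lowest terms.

Distribute over the terms of R1 (each basis-blade product reordered to ascending indices, repeated generators contracted through their squares):
(191/36*e1) R2 = 191/4 + 191/24*e12
(-83/12*e2) R2 = -83/8 + 249/4*e12
Summing the partial products and collecting blades:
Answer: 299/8 + 1685/24*e12


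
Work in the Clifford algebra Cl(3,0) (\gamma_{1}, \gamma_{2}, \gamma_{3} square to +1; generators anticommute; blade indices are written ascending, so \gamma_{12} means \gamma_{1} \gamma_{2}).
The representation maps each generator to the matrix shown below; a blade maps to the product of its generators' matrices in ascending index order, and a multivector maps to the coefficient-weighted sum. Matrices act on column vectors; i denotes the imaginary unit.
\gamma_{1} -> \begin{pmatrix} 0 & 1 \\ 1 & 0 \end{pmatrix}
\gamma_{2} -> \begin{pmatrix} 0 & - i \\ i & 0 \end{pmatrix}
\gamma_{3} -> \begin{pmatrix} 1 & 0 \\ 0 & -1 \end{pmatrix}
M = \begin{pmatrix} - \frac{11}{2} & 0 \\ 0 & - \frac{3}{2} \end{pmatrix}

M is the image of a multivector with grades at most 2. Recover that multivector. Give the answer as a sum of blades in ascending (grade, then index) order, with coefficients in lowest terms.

Method: 1, rho(\gamma_{1}), rho(\gamma_{2}), rho(\gamma_{3}) form a trace-orthogonal basis of the 2x2 complex matrices (tr(X Y) = 2 if X = Y, else 0), so M = m0*1 + m1*rho(\gamma_{1}) + m2*rho(\gamma_{2}) + m3*rho(\gamma_{3}) with m0 = tr(M)/2 = - \frac{7}{2}, m1 = tr(M rho(\gamma_{1}))/2 = 0, m2 = tr(M rho(\gamma_{2}))/2 = 0, m3 = tr(M rho(\gamma_{3}))/2 = -2.
Multiplying table entries, the bivector images are rho(\gamma_{12}) = i*rho(\gamma_{3}), rho(\gamma_{13}) = -i*rho(\gamma_{2}), rho(\gamma_{23}) = i*rho(\gamma_{1}); with real blade coefficients the real parts of m0..m3 are the coefficients of 1, \gamma_{1}, \gamma_{2}, \gamma_{3} and the imaginary parts give the bivectors (\gamma_{23}: Im m1, \gamma_{13}: -Im m2, \gamma_{12}: Im m3).
Answer: -\frac{7}{2} - 2 \gamma_{3}


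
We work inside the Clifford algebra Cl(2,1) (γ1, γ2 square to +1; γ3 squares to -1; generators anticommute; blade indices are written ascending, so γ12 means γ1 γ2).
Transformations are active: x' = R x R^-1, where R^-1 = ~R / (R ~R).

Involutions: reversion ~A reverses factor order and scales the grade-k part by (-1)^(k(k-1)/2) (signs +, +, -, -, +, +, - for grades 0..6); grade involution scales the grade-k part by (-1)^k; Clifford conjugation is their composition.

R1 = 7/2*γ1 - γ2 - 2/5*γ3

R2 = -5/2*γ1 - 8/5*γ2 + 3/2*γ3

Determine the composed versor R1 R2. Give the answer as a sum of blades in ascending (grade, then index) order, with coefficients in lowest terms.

Distribute over the terms of R1 (each basis-blade product reordered to ascending indices, repeated generators contracted through their squares):
(7/2*γ1) R2 = -35/4 - 28/5*γ12 + 21/4*γ13
(-γ2) R2 = 8/5 - 5/2*γ12 - 3/2*γ23
(-2/5*γ3) R2 = 3/5 - γ13 - 16/25*γ23
Summing the partial products and collecting blades:
Answer: -131/20 - 81/10*γ12 + 17/4*γ13 - 107/50*γ23


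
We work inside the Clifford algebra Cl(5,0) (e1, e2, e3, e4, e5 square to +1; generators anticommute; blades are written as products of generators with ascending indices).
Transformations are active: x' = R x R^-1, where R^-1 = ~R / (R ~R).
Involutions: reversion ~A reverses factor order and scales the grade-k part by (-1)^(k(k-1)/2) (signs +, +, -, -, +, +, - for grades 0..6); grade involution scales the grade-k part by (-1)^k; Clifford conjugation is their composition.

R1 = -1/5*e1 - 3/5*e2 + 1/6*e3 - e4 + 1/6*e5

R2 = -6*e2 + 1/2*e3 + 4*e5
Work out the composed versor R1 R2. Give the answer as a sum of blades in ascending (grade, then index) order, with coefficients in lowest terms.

Distribute over the terms of R2 (each basis-blade product reordered to ascending indices, repeated generators contracted through their squares):
R1 (-6*e2) = 18/5 + 6/5*e1 e2 + e2 e3 - 6*e2 e4 + e2 e5
R1 (1/2*e3) = 1/12 - 1/10*e1 e3 - 3/10*e2 e3 + 1/2*e3 e4 - 1/12*e3 e5
R1 (4*e5) = 2/3 - 4/5*e1 e5 - 12/5*e2 e5 + 2/3*e3 e5 - 4*e4 e5
Summing the partial products and collecting blades:
Answer: 87/20 + 6/5*e1 e2 - 1/10*e1 e3 - 4/5*e1 e5 + 7/10*e2 e3 - 6*e2 e4 - 7/5*e2 e5 + 1/2*e3 e4 + 7/12*e3 e5 - 4*e4 e5
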